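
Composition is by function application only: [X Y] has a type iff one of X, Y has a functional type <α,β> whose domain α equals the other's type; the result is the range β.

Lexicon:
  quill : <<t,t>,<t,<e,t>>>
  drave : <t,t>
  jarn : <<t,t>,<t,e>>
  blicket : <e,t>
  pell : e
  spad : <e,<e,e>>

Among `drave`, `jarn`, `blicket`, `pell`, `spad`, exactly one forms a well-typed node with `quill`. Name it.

drave

drave — combines: quill : <<t,t>,<t,<e,t>>> takes drave : <t,t> as argument, giving <t,<e,t>>.
jarn : <<t,t>,<t,e>> — does not combine with quill.
blicket : <e,t> — does not combine with quill.
pell : e — does not combine with quill.
spad : <e,<e,e>> — does not combine with quill.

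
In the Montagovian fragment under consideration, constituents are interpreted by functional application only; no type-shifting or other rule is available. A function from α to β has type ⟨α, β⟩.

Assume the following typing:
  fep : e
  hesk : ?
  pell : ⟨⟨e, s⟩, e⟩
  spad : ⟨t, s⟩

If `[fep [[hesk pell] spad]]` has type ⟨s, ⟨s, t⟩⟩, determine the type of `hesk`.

⟨⟨⟨e, s⟩, e⟩, ⟨⟨t, s⟩, ⟨e, ⟨s, ⟨s, t⟩⟩⟩⟩⟩

At [fep [[hesk pell] spad]] (required: ⟨s, ⟨s, t⟩⟩): fep is e, which is not a function with range ⟨s, ⟨s, t⟩⟩; hence [[hesk pell] spad] is the functor — type ⟨e, ⟨s, ⟨s, t⟩⟩⟩.
At [[hesk pell] spad] (required: ⟨e, ⟨s, ⟨s, t⟩⟩⟩): spad is ⟨t, s⟩, which is not a function with range ⟨e, ⟨s, ⟨s, t⟩⟩⟩; hence [hesk pell] is the functor — type ⟨⟨t, s⟩, ⟨e, ⟨s, ⟨s, t⟩⟩⟩⟩.
At [hesk pell] (required: ⟨⟨t, s⟩, ⟨e, ⟨s, ⟨s, t⟩⟩⟩⟩): pell is ⟨⟨e, s⟩, e⟩, which is not a function with range ⟨⟨t, s⟩, ⟨e, ⟨s, ⟨s, t⟩⟩⟩⟩; hence hesk is the functor — type ⟨⟨⟨e, s⟩, e⟩, ⟨⟨t, s⟩, ⟨e, ⟨s, ⟨s, t⟩⟩⟩⟩⟩.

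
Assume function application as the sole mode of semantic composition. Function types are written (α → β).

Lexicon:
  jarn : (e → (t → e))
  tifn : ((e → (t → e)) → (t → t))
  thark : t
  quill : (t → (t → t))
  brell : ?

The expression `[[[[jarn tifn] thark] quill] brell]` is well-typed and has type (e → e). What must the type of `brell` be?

For [[[[jarn tifn] thark] quill] brell] to have type (e → e) with [[[jarn tifn] thark] quill] of type (t → t), brell must be the function: brell : ((t → t) → (e → e)).

((t → t) → (e → e))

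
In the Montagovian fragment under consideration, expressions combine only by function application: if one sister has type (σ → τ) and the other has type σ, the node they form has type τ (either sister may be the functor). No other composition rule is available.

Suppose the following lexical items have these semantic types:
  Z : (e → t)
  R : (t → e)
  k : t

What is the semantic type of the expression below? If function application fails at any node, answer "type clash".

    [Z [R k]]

[R k]: (t → e) applied to t yields e.
[Z [R k]]: (e → t) applied to e yields t.

t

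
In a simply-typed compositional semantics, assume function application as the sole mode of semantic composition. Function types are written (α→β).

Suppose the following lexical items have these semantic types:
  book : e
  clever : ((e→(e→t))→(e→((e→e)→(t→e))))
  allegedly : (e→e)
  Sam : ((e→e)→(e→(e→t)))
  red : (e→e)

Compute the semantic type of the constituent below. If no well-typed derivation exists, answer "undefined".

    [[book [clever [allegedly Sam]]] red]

At [allegedly Sam], Sam : ((e→e)→(e→(e→t))) takes allegedly : (e→e), giving (e→(e→t)).
At [clever [allegedly Sam]], clever : ((e→(e→t))→(e→((e→e)→(t→e)))) takes [allegedly Sam] : (e→(e→t)), giving (e→((e→e)→(t→e))).
At [book [clever [allegedly Sam]]], [clever [allegedly Sam]] : (e→((e→e)→(t→e))) takes book : e, giving ((e→e)→(t→e)).
At [[book [clever [allegedly Sam]]] red], [book [clever [allegedly Sam]]] : ((e→e)→(t→e)) takes red : (e→e), giving (t→e).

(t→e)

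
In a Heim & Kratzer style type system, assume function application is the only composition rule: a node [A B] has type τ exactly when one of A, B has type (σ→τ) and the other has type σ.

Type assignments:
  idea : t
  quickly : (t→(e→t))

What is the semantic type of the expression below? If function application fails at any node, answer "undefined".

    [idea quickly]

[idea quickly]: (t→(e→t)) applied to t yields (e→t).

(e→t)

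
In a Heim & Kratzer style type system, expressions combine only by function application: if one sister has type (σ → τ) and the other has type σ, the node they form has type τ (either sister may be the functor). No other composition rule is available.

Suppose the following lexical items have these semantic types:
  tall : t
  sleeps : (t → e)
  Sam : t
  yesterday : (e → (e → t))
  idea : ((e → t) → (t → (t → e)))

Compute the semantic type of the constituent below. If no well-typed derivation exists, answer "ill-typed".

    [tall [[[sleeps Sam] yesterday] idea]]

[sleeps Sam]: functor sleeps : (t → e), argument Sam : t; result e.
[[sleeps Sam] yesterday]: functor yesterday : (e → (e → t)), argument [sleeps Sam] : e; result (e → t).
[[[sleeps Sam] yesterday] idea]: functor idea : ((e → t) → (t → (t → e))), argument [[sleeps Sam] yesterday] : (e → t); result (t → (t → e)).
[tall [[[sleeps Sam] yesterday] idea]]: functor [[[sleeps Sam] yesterday] idea] : (t → (t → e)), argument tall : t; result (t → e).

(t → e)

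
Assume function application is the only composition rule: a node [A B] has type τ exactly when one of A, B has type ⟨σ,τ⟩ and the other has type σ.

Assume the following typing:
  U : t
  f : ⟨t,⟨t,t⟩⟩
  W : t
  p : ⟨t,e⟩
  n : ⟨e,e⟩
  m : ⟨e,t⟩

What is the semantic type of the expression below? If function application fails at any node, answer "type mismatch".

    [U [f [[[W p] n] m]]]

t

[W p]: p is ⟨t,e⟩, W is t; result e.
[[W p] n]: n is ⟨e,e⟩, [W p] is e; result e.
[[[W p] n] m]: m is ⟨e,t⟩, [[W p] n] is e; result t.
[f [[[W p] n] m]]: f is ⟨t,⟨t,t⟩⟩, [[[W p] n] m] is t; result ⟨t,t⟩.
[U [f [[[W p] n] m]]]: [f [[[W p] n] m]] is ⟨t,t⟩, U is t; result t.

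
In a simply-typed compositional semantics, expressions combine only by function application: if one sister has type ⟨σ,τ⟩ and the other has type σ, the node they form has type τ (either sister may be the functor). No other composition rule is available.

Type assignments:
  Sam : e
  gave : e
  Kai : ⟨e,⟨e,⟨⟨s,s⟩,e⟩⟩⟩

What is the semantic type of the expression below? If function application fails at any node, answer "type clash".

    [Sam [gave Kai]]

⟨⟨s,s⟩,e⟩

[gave Kai] — Kai of type ⟨e,⟨e,⟨⟨s,s⟩,e⟩⟩⟩ combines with gave of type e: type ⟨e,⟨⟨s,s⟩,e⟩⟩.
[Sam [gave Kai]] — [gave Kai] of type ⟨e,⟨⟨s,s⟩,e⟩⟩ combines with Sam of type e: type ⟨⟨s,s⟩,e⟩.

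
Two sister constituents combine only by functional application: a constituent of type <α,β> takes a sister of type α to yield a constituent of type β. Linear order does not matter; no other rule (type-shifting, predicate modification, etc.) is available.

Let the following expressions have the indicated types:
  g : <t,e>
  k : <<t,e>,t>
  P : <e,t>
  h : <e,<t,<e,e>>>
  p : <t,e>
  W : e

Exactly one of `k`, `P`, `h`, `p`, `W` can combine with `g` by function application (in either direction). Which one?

k — combines: k : <<t,e>,t> takes g : <t,e> as argument, giving t.
P : <e,t> — g needs t; P needs e; neither fits.
h : <e,<t,<e,e>>> — g needs t; h needs e; neither fits.
p : <t,e> — g needs t; p needs t; neither fits.
W : e — g needs t; W needs nothing (atomic); neither fits.

k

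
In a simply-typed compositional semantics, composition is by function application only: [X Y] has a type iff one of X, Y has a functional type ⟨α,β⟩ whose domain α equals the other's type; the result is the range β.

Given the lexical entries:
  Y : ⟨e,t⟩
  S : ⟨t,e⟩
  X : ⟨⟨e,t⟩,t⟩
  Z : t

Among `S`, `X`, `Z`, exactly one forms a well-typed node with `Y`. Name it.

S : ⟨t,e⟩ — neither side's domain matches the other.
X — combines: X : ⟨⟨e,t⟩,t⟩ takes Y : ⟨e,t⟩ as argument, giving t.
Z : t — neither side's domain matches the other.

X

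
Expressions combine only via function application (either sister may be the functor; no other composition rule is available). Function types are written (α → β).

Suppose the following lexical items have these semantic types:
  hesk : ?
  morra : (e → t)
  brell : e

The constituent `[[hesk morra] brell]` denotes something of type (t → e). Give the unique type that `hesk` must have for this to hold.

((e → t) → (e → (t → e)))

[[hesk morra] brell] is required to be (t → e). brell : e cannot yield (t → e) as functor, so [hesk morra] : (e → (t → e)).
[hesk morra] is required to be (e → (t → e)). morra : (e → t) cannot yield (e → (t → e)) as functor, so hesk : ((e → t) → (e → (t → e))).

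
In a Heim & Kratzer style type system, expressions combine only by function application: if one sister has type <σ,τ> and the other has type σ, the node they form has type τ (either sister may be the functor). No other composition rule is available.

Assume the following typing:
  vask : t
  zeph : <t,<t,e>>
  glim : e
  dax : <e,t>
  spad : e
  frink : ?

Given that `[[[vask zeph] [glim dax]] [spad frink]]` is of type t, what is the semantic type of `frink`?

<e,<e,t>>

[[[vask zeph] [glim dax]] [spad frink]] must have type t. The sister [[vask zeph] [glim dax]] has type e; that is not a function onto t, so [spad frink] must be the functor, of type <e,t>.
[spad frink] must have type <e,t>. The sister spad has type e; that is not a function onto <e,t>, so frink must be the functor, of type <e,<e,t>>.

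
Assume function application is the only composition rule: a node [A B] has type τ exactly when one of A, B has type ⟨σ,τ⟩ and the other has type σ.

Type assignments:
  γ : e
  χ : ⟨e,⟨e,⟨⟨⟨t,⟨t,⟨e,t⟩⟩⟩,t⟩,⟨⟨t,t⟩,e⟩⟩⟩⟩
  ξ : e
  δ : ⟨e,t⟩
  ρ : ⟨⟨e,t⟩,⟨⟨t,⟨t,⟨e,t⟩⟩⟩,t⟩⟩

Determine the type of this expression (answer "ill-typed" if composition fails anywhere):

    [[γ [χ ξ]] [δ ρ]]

At [χ ξ], χ : ⟨e,⟨e,⟨⟨⟨t,⟨t,⟨e,t⟩⟩⟩,t⟩,⟨⟨t,t⟩,e⟩⟩⟩⟩ takes ξ : e, giving ⟨e,⟨⟨⟨t,⟨t,⟨e,t⟩⟩⟩,t⟩,⟨⟨t,t⟩,e⟩⟩⟩.
At [γ [χ ξ]], [χ ξ] : ⟨e,⟨⟨⟨t,⟨t,⟨e,t⟩⟩⟩,t⟩,⟨⟨t,t⟩,e⟩⟩⟩ takes γ : e, giving ⟨⟨⟨t,⟨t,⟨e,t⟩⟩⟩,t⟩,⟨⟨t,t⟩,e⟩⟩.
At [δ ρ], ρ : ⟨⟨e,t⟩,⟨⟨t,⟨t,⟨e,t⟩⟩⟩,t⟩⟩ takes δ : ⟨e,t⟩, giving ⟨⟨t,⟨t,⟨e,t⟩⟩⟩,t⟩.
At [[γ [χ ξ]] [δ ρ]], [γ [χ ξ]] : ⟨⟨⟨t,⟨t,⟨e,t⟩⟩⟩,t⟩,⟨⟨t,t⟩,e⟩⟩ takes [δ ρ] : ⟨⟨t,⟨t,⟨e,t⟩⟩⟩,t⟩, giving ⟨⟨t,t⟩,e⟩.

⟨⟨t,t⟩,e⟩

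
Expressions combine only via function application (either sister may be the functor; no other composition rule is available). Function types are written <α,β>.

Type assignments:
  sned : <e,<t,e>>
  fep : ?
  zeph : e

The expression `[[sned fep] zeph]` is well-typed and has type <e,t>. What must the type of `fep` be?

For [[sned fep] zeph] to have type <e,t> with zeph of type e, [sned fep] must be the function: [sned fep] : <e,<e,t>>.
For [sned fep] to have type <e,<e,t>> with sned of type <e,<t,e>>, fep must be the function: fep : <<e,<t,e>>,<e,<e,t>>>.

<<e,<t,e>>,<e,<e,t>>>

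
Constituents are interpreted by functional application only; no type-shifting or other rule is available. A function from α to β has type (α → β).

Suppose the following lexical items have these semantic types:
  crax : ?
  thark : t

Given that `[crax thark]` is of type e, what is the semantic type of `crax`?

(t → e)

At [crax thark] (required: e): thark is t, which is not a function with range e; hence crax is the functor — type (t → e).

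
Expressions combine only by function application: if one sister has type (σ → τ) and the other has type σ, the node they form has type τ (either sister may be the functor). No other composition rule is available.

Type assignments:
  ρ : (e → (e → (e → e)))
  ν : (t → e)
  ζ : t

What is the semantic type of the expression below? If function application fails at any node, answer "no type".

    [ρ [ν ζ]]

At [ν ζ], ν : (t → e) takes ζ : t, giving e.
At [ρ [ν ζ]], ρ : (e → (e → (e → e))) takes [ν ζ] : e, giving (e → (e → e)).

(e → (e → e))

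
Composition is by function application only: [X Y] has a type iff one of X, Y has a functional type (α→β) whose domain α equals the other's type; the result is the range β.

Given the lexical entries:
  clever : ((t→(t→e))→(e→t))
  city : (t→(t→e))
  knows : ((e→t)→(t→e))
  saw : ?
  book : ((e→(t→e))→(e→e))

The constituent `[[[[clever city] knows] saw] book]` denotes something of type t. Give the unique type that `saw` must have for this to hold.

((t→e)→(((e→(t→e))→(e→e))→t))

[[[[clever city] knows] saw] book] must have type t. The sister book has type ((e→(t→e))→(e→e)); that is not a function onto t, so [[[clever city] knows] saw] must be the functor, of type (((e→(t→e))→(e→e))→t).
[[[clever city] knows] saw] must have type (((e→(t→e))→(e→e))→t). The sister [[clever city] knows] has type (t→e); that is not a function onto (((e→(t→e))→(e→e))→t), so saw must be the functor, of type ((t→e)→(((e→(t→e))→(e→e))→t)).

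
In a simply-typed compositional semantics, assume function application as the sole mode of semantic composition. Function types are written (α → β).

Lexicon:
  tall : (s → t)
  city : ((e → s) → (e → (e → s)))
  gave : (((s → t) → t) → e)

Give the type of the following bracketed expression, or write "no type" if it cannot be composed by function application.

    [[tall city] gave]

no type

[tall city]: (s → t) and ((e → s) → (e → (e → s))) cannot combine by function application — type clash.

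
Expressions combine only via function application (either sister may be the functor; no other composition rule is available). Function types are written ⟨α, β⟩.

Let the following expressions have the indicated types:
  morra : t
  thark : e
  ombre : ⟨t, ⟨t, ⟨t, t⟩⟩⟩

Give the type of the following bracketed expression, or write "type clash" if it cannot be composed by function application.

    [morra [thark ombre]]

type clash

[thark ombre]: e and ⟨t, ⟨t, ⟨t, t⟩⟩⟩ cannot combine by function application — type clash.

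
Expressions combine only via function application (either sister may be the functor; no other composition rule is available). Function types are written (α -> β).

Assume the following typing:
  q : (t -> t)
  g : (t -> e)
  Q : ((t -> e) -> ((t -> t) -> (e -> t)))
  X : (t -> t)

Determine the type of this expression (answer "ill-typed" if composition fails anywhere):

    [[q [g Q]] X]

[g Q] — Q of type ((t -> e) -> ((t -> t) -> (e -> t))) combines with g of type (t -> e): type ((t -> t) -> (e -> t)).
[q [g Q]] — [g Q] of type ((t -> t) -> (e -> t)) combines with q of type (t -> t): type (e -> t).
At [[q [g Q]] X]: neither (e -> t) nor (t -> t) can take the other as argument; the node is ill-typed.

ill-typed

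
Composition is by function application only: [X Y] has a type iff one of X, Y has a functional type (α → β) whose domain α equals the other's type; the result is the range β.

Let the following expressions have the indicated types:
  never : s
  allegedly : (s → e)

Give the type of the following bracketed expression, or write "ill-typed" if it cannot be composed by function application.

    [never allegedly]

e

[never allegedly]: (s → e) applied to s yields e.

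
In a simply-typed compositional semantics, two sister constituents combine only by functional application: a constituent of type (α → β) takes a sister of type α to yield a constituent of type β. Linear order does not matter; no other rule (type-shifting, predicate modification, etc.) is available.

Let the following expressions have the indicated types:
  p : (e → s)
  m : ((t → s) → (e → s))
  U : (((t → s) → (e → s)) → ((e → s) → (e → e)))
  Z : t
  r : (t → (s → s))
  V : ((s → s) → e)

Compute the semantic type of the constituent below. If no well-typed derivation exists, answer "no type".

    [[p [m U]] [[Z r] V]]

[m U]: functor U : (((t → s) → (e → s)) → ((e → s) → (e → e))), argument m : ((t → s) → (e → s)); result ((e → s) → (e → e)).
[p [m U]]: functor [m U] : ((e → s) → (e → e)), argument p : (e → s); result (e → e).
[Z r]: functor r : (t → (s → s)), argument Z : t; result (s → s).
[[Z r] V]: functor V : ((s → s) → e), argument [Z r] : (s → s); result e.
[[p [m U]] [[Z r] V]]: functor [p [m U]] : (e → e), argument [[Z r] V] : e; result e.

e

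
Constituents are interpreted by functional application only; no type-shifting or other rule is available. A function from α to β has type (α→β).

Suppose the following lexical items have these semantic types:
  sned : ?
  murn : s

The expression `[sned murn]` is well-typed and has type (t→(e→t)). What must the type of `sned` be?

[sned murn] must have type (t→(e→t)). The sister murn has type s; that is not a function onto (t→(e→t)), so sned must be the functor, of type (s→(t→(e→t))).

(s→(t→(e→t)))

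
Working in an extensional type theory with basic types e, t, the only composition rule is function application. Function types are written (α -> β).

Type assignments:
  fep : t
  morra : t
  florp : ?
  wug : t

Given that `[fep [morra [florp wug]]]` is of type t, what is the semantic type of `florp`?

(t -> (t -> (t -> t)))

For [fep [morra [florp wug]]] to have type t with fep of type t, [morra [florp wug]] must be the function: [morra [florp wug]] : (t -> t).
For [morra [florp wug]] to have type (t -> t) with morra of type t, [florp wug] must be the function: [florp wug] : (t -> (t -> t)).
For [florp wug] to have type (t -> (t -> t)) with wug of type t, florp must be the function: florp : (t -> (t -> (t -> t))).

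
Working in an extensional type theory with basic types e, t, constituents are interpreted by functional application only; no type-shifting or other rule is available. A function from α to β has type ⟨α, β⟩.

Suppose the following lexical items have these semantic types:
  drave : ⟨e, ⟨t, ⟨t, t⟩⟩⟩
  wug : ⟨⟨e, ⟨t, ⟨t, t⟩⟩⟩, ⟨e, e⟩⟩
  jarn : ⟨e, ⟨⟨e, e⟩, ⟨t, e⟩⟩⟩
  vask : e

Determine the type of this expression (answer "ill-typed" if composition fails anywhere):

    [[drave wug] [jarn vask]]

⟨t, e⟩

[drave wug] — wug of type ⟨⟨e, ⟨t, ⟨t, t⟩⟩⟩, ⟨e, e⟩⟩ combines with drave of type ⟨e, ⟨t, ⟨t, t⟩⟩⟩: type ⟨e, e⟩.
[jarn vask] — jarn of type ⟨e, ⟨⟨e, e⟩, ⟨t, e⟩⟩⟩ combines with vask of type e: type ⟨⟨e, e⟩, ⟨t, e⟩⟩.
[[drave wug] [jarn vask]] — [jarn vask] of type ⟨⟨e, e⟩, ⟨t, e⟩⟩ combines with [drave wug] of type ⟨e, e⟩: type ⟨t, e⟩.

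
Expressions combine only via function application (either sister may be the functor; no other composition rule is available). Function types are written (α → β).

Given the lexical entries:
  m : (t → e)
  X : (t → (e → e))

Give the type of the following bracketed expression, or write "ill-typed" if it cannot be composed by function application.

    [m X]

At [m X]: neither (t → e) nor (t → (e → e)) can take the other as argument; the node is ill-typed.

ill-typed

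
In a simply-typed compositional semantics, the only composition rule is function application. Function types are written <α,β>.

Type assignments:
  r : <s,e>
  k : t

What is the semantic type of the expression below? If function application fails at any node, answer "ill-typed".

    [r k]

At [r k]: neither <s,e> nor t can take the other as argument; the node is ill-typed.

ill-typed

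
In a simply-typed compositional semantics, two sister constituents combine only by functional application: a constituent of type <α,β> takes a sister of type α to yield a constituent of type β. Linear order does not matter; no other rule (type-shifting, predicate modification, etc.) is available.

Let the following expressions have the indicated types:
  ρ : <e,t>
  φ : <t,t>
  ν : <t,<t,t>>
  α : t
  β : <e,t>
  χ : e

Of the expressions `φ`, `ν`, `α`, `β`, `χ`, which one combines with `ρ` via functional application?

φ : <t,t> — neither side's domain matches the other.
ν : <t,<t,t>> — neither side's domain matches the other.
α : t — neither side's domain matches the other.
β : <e,t> — neither side's domain matches the other.
χ — combines: ρ : <e,t> takes χ : e as argument, giving t.

χ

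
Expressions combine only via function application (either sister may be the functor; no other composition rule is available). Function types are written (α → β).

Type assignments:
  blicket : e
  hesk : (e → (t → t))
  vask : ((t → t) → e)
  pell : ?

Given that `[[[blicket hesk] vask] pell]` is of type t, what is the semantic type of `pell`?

(e → t)

For [[[blicket hesk] vask] pell] to have type t with [[blicket hesk] vask] of type e, pell must be the function: pell : (e → t).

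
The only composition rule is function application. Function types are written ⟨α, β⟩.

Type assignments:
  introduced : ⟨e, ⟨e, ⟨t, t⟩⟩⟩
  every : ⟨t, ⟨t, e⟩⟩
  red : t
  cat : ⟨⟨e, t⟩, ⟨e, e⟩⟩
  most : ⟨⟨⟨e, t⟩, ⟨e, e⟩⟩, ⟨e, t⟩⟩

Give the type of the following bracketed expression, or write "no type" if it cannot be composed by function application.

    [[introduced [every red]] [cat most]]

no type

[every red] — every of type ⟨t, ⟨t, e⟩⟩ combines with red of type t: type ⟨t, e⟩.
[introduced [every red]]: ⟨e, ⟨e, ⟨t, t⟩⟩⟩ and ⟨t, e⟩ cannot combine by function application — type clash.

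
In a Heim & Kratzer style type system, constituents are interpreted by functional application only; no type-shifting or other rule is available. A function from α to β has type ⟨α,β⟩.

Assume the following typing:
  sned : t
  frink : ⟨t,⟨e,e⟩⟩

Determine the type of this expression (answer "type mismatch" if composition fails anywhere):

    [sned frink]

[sned frink]: ⟨t,⟨e,e⟩⟩ applied to t yields ⟨e,e⟩.

⟨e,e⟩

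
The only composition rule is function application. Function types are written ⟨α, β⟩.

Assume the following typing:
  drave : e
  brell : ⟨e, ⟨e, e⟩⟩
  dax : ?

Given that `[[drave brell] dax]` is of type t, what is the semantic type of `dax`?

At [[drave brell] dax] (required: t): [drave brell] is ⟨e, e⟩, which is not a function with range t; hence dax is the functor — type ⟨⟨e, e⟩, t⟩.

⟨⟨e, e⟩, t⟩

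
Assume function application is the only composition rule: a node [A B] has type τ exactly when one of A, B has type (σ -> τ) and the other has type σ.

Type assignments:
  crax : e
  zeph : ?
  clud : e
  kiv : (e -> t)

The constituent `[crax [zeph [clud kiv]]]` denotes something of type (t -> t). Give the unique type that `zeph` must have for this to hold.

(t -> (e -> (t -> t)))

For [crax [zeph [clud kiv]]] to have type (t -> t) with crax of type e, [zeph [clud kiv]] must be the function: [zeph [clud kiv]] : (e -> (t -> t)).
For [zeph [clud kiv]] to have type (e -> (t -> t)) with [clud kiv] of type t, zeph must be the function: zeph : (t -> (e -> (t -> t))).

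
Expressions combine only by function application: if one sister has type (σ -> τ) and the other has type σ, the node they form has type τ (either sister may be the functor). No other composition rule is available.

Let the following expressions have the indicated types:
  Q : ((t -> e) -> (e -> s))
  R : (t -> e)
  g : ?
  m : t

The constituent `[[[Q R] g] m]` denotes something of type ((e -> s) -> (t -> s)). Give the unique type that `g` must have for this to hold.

((e -> s) -> (t -> ((e -> s) -> (t -> s))))

[[[Q R] g] m] is required to be ((e -> s) -> (t -> s)). m : t cannot yield ((e -> s) -> (t -> s)) as functor, so [[Q R] g] : (t -> ((e -> s) -> (t -> s))).
[[Q R] g] is required to be (t -> ((e -> s) -> (t -> s))). [Q R] : (e -> s) cannot yield (t -> ((e -> s) -> (t -> s))) as functor, so g : ((e -> s) -> (t -> ((e -> s) -> (t -> s)))).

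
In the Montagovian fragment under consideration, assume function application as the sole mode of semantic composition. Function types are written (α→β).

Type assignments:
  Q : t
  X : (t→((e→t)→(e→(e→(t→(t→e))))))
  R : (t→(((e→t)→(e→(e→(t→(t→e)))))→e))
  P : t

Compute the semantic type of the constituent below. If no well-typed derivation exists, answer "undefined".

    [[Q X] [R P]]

[Q X] — X of type (t→((e→t)→(e→(e→(t→(t→e)))))) combines with Q of type t: type ((e→t)→(e→(e→(t→(t→e))))).
[R P] — R of type (t→(((e→t)→(e→(e→(t→(t→e)))))→e)) combines with P of type t: type (((e→t)→(e→(e→(t→(t→e)))))→e).
[[Q X] [R P]] — [R P] of type (((e→t)→(e→(e→(t→(t→e)))))→e) combines with [Q X] of type ((e→t)→(e→(e→(t→(t→e))))): type e.

e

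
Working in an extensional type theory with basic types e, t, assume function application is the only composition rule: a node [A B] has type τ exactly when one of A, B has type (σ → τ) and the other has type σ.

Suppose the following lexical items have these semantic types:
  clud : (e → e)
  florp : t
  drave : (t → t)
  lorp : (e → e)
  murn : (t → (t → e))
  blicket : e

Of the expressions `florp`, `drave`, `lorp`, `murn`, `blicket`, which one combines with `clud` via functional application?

blicket

florp : t — clud needs e; florp needs nothing (atomic); neither fits.
drave : (t → t) — clud needs e; drave needs t; neither fits.
lorp : (e → e) — clud needs e; lorp needs e; neither fits.
murn : (t → (t → e)) — clud needs e; murn needs t; neither fits.
blicket — combines: clud : (e → e) takes blicket : e as argument, giving e.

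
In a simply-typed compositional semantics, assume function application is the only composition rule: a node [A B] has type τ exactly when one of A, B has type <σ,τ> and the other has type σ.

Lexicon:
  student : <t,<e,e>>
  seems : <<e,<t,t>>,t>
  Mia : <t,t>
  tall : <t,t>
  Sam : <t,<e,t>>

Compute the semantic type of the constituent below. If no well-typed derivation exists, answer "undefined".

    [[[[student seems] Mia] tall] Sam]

[student seems]: <t,<e,e>> and <<e,<t,t>>,t> cannot combine by function application — type clash.

undefined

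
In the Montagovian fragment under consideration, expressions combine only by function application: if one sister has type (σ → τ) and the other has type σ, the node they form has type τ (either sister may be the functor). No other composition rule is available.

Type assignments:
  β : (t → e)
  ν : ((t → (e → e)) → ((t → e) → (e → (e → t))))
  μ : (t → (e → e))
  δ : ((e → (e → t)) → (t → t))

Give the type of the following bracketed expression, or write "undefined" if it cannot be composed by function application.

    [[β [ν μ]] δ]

(t → t)

[ν μ] — ν of type ((t → (e → e)) → ((t → e) → (e → (e → t)))) combines with μ of type (t → (e → e)): type ((t → e) → (e → (e → t))).
[β [ν μ]] — [ν μ] of type ((t → e) → (e → (e → t))) combines with β of type (t → e): type (e → (e → t)).
[[β [ν μ]] δ] — δ of type ((e → (e → t)) → (t → t)) combines with [β [ν μ]] of type (e → (e → t)): type (t → t).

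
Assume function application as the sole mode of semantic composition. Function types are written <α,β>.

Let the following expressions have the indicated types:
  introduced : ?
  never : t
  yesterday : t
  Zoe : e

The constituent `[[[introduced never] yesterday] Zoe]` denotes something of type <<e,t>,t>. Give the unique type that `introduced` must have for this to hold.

<t,<t,<e,<<e,t>,t>>>>

[[[introduced never] yesterday] Zoe] must have type <<e,t>,t>. The sister Zoe has type e; that is not a function onto <<e,t>,t>, so [[introduced never] yesterday] must be the functor, of type <e,<<e,t>,t>>.
[[introduced never] yesterday] must have type <e,<<e,t>,t>>. The sister yesterday has type t; that is not a function onto <e,<<e,t>,t>>, so [introduced never] must be the functor, of type <t,<e,<<e,t>,t>>>.
[introduced never] must have type <t,<e,<<e,t>,t>>>. The sister never has type t; that is not a function onto <t,<e,<<e,t>,t>>>, so introduced must be the functor, of type <t,<t,<e,<<e,t>,t>>>>.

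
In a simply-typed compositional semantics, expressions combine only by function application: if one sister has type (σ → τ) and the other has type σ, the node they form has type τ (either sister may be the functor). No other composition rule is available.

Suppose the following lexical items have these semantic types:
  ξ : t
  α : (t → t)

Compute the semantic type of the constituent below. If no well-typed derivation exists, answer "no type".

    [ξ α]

At [ξ α], α : (t → t) takes ξ : t, giving t.

t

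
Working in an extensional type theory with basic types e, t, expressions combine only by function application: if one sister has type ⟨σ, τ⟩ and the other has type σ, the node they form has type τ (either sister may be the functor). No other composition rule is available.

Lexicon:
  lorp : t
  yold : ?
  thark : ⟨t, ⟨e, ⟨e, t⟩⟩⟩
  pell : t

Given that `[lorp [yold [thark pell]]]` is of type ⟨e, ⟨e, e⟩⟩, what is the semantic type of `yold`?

[lorp [yold [thark pell]]] is required to be ⟨e, ⟨e, e⟩⟩. lorp : t cannot yield ⟨e, ⟨e, e⟩⟩ as functor, so [yold [thark pell]] : ⟨t, ⟨e, ⟨e, e⟩⟩⟩.
[yold [thark pell]] is required to be ⟨t, ⟨e, ⟨e, e⟩⟩⟩. [thark pell] : ⟨e, ⟨e, t⟩⟩ cannot yield ⟨t, ⟨e, ⟨e, e⟩⟩⟩ as functor, so yold : ⟨⟨e, ⟨e, t⟩⟩, ⟨t, ⟨e, ⟨e, e⟩⟩⟩⟩.

⟨⟨e, ⟨e, t⟩⟩, ⟨t, ⟨e, ⟨e, e⟩⟩⟩⟩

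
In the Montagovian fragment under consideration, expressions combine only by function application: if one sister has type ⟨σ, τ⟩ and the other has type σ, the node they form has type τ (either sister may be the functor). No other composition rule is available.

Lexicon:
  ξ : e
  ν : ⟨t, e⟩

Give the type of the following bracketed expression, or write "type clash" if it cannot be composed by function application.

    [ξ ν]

[ξ ν]: e with ⟨t, e⟩ — neither is a function whose domain matches the other; composition fails here.

type clash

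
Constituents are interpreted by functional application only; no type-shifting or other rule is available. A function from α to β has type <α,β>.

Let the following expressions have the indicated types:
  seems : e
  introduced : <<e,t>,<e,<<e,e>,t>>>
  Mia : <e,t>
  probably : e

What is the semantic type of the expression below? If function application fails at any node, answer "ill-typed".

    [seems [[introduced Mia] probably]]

[introduced Mia]: introduced is <<e,t>,<e,<<e,e>,t>>>, Mia is <e,t>; result <e,<<e,e>,t>>.
[[introduced Mia] probably]: [introduced Mia] is <e,<<e,e>,t>>, probably is e; result <<e,e>,t>.
At [seems [[introduced Mia] probably]]: neither e nor <<e,e>,t> can take the other as argument; the node is ill-typed.

ill-typed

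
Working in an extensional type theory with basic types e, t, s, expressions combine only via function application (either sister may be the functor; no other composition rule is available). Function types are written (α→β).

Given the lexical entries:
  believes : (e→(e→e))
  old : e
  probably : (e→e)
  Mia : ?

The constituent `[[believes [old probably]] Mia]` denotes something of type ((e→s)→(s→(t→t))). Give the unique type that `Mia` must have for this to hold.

((e→e)→((e→s)→(s→(t→t))))

For [[believes [old probably]] Mia] to have type ((e→s)→(s→(t→t))) with [believes [old probably]] of type (e→e), Mia must be the function: Mia : ((e→e)→((e→s)→(s→(t→t)))).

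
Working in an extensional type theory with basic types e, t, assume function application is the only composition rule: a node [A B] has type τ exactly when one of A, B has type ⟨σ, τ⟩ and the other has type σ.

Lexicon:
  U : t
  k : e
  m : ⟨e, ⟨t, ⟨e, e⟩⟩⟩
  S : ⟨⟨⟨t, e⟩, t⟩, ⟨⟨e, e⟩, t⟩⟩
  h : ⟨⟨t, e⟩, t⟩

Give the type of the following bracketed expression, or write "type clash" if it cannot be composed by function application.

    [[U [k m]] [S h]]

t

[k m]: functor m : ⟨e, ⟨t, ⟨e, e⟩⟩⟩, argument k : e; result ⟨t, ⟨e, e⟩⟩.
[U [k m]]: functor [k m] : ⟨t, ⟨e, e⟩⟩, argument U : t; result ⟨e, e⟩.
[S h]: functor S : ⟨⟨⟨t, e⟩, t⟩, ⟨⟨e, e⟩, t⟩⟩, argument h : ⟨⟨t, e⟩, t⟩; result ⟨⟨e, e⟩, t⟩.
[[U [k m]] [S h]]: functor [S h] : ⟨⟨e, e⟩, t⟩, argument [U [k m]] : ⟨e, e⟩; result t.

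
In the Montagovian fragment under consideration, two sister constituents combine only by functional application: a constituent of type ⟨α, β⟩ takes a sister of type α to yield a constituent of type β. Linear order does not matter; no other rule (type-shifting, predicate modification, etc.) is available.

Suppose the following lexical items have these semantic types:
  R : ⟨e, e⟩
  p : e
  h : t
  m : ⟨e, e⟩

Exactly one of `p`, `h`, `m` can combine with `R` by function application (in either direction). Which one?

p — combines: R : ⟨e, e⟩ takes p : e as argument, giving e.
h : t — does not combine with R.
m : ⟨e, e⟩ — does not combine with R.

p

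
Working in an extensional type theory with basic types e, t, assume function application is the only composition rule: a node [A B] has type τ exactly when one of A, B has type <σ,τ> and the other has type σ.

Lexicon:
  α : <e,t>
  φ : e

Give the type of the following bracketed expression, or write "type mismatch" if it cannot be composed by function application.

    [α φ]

[α φ]: α is <e,t>, φ is e; result t.

t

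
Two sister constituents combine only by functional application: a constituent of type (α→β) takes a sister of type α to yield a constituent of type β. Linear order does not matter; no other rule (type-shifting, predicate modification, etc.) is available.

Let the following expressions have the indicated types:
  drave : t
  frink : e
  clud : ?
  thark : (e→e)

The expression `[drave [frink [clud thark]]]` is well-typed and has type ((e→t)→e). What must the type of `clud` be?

((e→e)→(e→(t→((e→t)→e))))

At [drave [frink [clud thark]]] (required: ((e→t)→e)): drave is t, which is not a function with range ((e→t)→e); hence [frink [clud thark]] is the functor — type (t→((e→t)→e)).
At [frink [clud thark]] (required: (t→((e→t)→e))): frink is e, which is not a function with range (t→((e→t)→e)); hence [clud thark] is the functor — type (e→(t→((e→t)→e))).
At [clud thark] (required: (e→(t→((e→t)→e)))): thark is (e→e), which is not a function with range (e→(t→((e→t)→e))); hence clud is the functor — type ((e→e)→(e→(t→((e→t)→e)))).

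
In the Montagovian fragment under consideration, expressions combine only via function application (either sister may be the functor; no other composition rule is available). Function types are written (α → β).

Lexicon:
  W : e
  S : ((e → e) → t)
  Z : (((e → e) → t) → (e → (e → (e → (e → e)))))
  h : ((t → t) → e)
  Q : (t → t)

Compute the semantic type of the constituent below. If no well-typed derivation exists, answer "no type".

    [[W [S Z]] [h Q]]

(e → (e → e))

At [S Z], Z : (((e → e) → t) → (e → (e → (e → (e → e))))) takes S : ((e → e) → t), giving (e → (e → (e → (e → e)))).
At [W [S Z]], [S Z] : (e → (e → (e → (e → e)))) takes W : e, giving (e → (e → (e → e))).
At [h Q], h : ((t → t) → e) takes Q : (t → t), giving e.
At [[W [S Z]] [h Q]], [W [S Z]] : (e → (e → (e → e))) takes [h Q] : e, giving (e → (e → e)).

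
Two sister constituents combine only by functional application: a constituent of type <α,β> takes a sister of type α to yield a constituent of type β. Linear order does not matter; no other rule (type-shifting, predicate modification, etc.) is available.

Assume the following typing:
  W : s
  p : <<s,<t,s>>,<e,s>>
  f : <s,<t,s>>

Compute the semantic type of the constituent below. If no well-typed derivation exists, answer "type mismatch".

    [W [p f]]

type mismatch

[p f]: functor p : <<s,<t,s>>,<e,s>>, argument f : <s,<t,s>>; result <e,s>.
[W [p f]]: s and <e,s> cannot combine by function application — type clash.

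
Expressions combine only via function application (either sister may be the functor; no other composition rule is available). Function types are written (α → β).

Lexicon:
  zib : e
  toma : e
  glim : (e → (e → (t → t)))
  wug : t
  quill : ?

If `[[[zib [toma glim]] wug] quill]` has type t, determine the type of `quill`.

(t → t)

[[[zib [toma glim]] wug] quill] is required to be t. [[zib [toma glim]] wug] : t cannot yield t as functor, so quill : (t → t).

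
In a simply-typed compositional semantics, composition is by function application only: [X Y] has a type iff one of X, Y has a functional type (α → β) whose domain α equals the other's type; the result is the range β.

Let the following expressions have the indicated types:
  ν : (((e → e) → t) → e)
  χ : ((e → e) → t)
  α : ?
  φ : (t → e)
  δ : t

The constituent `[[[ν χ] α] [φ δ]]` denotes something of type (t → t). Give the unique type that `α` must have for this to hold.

For [[[ν χ] α] [φ δ]] to have type (t → t) with [φ δ] of type e, [[ν χ] α] must be the function: [[ν χ] α] : (e → (t → t)).
For [[ν χ] α] to have type (e → (t → t)) with [ν χ] of type e, α must be the function: α : (e → (e → (t → t))).

(e → (e → (t → t)))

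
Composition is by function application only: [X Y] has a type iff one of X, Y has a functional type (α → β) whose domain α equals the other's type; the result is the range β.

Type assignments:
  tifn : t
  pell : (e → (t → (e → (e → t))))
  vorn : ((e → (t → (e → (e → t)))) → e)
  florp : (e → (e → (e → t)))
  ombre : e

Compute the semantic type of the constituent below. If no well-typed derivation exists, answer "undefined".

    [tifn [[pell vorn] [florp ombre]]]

[pell vorn] — vorn of type ((e → (t → (e → (e → t)))) → e) combines with pell of type (e → (t → (e → (e → t)))): type e.
[florp ombre] — florp of type (e → (e → (e → t))) combines with ombre of type e: type (e → (e → t)).
[[pell vorn] [florp ombre]] — [florp ombre] of type (e → (e → t)) combines with [pell vorn] of type e: type (e → t).
[tifn [[pell vorn] [florp ombre]]]: t with (e → t) — neither is a function whose domain matches the other; composition fails here.

undefined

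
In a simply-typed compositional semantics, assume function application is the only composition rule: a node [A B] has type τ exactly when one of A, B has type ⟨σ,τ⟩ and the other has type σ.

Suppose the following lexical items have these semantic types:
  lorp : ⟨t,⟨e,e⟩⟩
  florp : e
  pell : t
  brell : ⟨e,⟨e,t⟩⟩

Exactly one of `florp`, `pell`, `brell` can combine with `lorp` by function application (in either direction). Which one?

pell

florp : e — does not combine with lorp.
pell — combines: lorp : ⟨t,⟨e,e⟩⟩ takes pell : t as argument, giving ⟨e,e⟩.
brell : ⟨e,⟨e,t⟩⟩ — does not combine with lorp.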